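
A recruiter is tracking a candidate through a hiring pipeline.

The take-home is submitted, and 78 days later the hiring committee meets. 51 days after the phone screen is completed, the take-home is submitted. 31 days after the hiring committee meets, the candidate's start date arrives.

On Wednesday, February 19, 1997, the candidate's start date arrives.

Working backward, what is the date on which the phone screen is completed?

The candidate's start date arrives: Feb 19, 1997.
The hiring committee meets: Feb 19, 1997 − 31 days = Jan 19, 1997.
The take-home is submitted: Jan 19, 1997 − 78 days = Nov 2, 1996.
The phone screen is completed: Nov 2, 1996 − 51 days = Sep 12, 1996.

Thursday, September 12, 1996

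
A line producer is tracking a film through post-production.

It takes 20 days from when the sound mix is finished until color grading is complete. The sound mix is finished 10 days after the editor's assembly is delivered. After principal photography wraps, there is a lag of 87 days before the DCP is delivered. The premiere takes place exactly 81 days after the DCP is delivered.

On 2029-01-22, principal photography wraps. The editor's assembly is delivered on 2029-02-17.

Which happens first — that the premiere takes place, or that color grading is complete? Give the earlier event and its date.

Color grading is complete — 2029-03-19

Principal photography wraps: Jan 22, 2029.
The DCP is delivered: Jan 22, 2029 + 87 days = Apr 19, 2029.
The premiere takes place: Apr 19, 2029 + 81 days = Jul 9, 2029.
The editor's assembly is delivered: Feb 17, 2029.
The sound mix is finished: Feb 17, 2029 + 10 days = Feb 27, 2029.
Color grading is complete: Feb 27, 2029 + 20 days = Mar 19, 2029.
Comparing: the premiere takes place on Jul 9, 2029 vs color grading is complete on Mar 19, 2029. Earlier: color grading is complete.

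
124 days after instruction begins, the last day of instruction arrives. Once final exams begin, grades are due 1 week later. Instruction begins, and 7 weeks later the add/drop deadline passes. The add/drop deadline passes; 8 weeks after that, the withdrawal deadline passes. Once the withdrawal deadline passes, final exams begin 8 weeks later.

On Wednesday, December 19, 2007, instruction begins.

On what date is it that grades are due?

Wednesday, June 4, 2008

Instruction begins: Dec 19, 2007.
The add/drop deadline passes: Dec 19, 2007 + 7 weeks = Feb 6, 2008.
The withdrawal deadline passes: Feb 6, 2008 + 8 weeks = Apr 2, 2008.
Final exams begin: Apr 2, 2008 + 8 weeks = May 28, 2008.
Grades are due: May 28, 2008 + 1 week = Jun 4, 2008.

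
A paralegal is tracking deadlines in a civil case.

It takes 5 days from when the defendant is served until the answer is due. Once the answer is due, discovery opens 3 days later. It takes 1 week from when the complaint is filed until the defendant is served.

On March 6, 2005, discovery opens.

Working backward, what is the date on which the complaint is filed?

February 19, 2005

Discovery opens: Mar 6, 2005.
The answer is due: Mar 6, 2005 − 3 days = Mar 3, 2005.
The defendant is served: Mar 3, 2005 − 5 days = Feb 26, 2005.
The complaint is filed: Feb 26, 2005 − 1 week = Feb 19, 2005.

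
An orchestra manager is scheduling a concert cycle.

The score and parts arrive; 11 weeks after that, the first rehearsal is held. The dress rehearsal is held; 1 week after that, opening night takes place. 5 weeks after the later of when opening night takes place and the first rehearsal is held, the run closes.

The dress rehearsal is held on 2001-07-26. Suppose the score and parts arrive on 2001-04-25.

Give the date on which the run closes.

2001-09-06

The dress rehearsal is held: Jul 26, 2001.
Opening night takes place: Jul 26, 2001 + 1 week = Aug 2, 2001.
The score and parts arrive: Apr 25, 2001.
The first rehearsal is held: Apr 25, 2001 + 11 weeks = Jul 11, 2001.
Both prerequisites met — opening night takes place (Aug 2, 2001), the first rehearsal is held (Jul 11, 2001); the later is Aug 2, 2001.
The run closes: Aug 2, 2001 + 5 weeks = Sep 6, 2001.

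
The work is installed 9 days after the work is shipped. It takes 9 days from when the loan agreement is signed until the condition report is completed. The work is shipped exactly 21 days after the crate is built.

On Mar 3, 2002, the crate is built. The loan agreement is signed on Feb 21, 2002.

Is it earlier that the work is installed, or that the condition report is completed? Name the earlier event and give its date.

The crate is built: Mar 3, 2002.
The work is shipped: Mar 3, 2002 + 21 days = Mar 24, 2002.
The work is installed: Mar 24, 2002 + 9 days = Apr 2, 2002.
The loan agreement is signed: Feb 21, 2002.
The condition report is completed: Feb 21, 2002 + 9 days = Mar 2, 2002.
Comparing: the work is installed on Apr 2, 2002 vs the condition report is completed on Mar 2, 2002. Earlier: the condition report is completed.

The condition report is completed — Mar 2, 2002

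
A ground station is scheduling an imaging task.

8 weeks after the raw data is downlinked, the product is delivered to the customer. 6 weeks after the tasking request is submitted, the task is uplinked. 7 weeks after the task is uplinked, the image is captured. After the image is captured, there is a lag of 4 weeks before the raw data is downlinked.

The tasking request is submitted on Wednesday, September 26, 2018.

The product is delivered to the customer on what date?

The tasking request is submitted: Sep 26, 2018.
The task is uplinked: Sep 26, 2018 + 6 weeks = Nov 7, 2018.
The image is captured: Nov 7, 2018 + 7 weeks = Dec 26, 2018.
The raw data is downlinked: Dec 26, 2018 + 4 weeks = Jan 23, 2019.
The product is delivered to the customer: Jan 23, 2019 + 8 weeks = Mar 20, 2019.

Wednesday, March 20, 2019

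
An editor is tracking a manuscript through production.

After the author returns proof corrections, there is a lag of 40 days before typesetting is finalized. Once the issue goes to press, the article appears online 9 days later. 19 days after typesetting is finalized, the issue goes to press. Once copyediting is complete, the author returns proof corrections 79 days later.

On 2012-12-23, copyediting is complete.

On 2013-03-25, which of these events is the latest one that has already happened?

The author returns proof corrections

Copyediting is complete: Dec 23, 2012.
The author returns proof corrections: Dec 23, 2012 + 79 days = Mar 12, 2013.
Typesetting is finalized: Mar 12, 2013 + 40 days = Apr 21, 2013.
The issue goes to press: Apr 21, 2013 + 19 days = May 10, 2013.
The article appears online: May 10, 2013 + 9 days = May 19, 2013.
Mar 25, 2013 falls between when the author returns proof corrections (Mar 12, 2013) and when typesetting is finalized (Apr 21, 2013).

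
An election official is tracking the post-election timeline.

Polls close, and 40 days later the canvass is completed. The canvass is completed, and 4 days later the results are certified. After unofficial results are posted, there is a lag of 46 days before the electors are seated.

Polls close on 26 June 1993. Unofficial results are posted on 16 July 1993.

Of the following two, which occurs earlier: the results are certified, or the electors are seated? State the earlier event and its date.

The results are certified — 9 August 1993

Polls close: Jun 26, 1993.
The canvass is completed: Jun 26, 1993 + 40 days = Aug 5, 1993.
The results are certified: Aug 5, 1993 + 4 days = Aug 9, 1993.
Unofficial results are posted: Jul 16, 1993.
The electors are seated: Jul 16, 1993 + 46 days = Aug 31, 1993.
Comparing: the results are certified on Aug 9, 1993 vs the electors are seated on Aug 31, 1993. Earlier: the results are certified.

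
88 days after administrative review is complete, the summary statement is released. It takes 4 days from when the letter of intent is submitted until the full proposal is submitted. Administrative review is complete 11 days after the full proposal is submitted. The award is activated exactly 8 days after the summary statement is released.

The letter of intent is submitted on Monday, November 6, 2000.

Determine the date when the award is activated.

The letter of intent is submitted: Nov 6, 2000.
The full proposal is submitted: Nov 6, 2000 + 4 days = Nov 10, 2000.
Administrative review is complete: Nov 10, 2000 + 11 days = Nov 21, 2000.
The summary statement is released: Nov 21, 2000 + 88 days = Feb 17, 2001.
The award is activated: Feb 17, 2001 + 8 days = Feb 25, 2001.

Sunday, February 25, 2001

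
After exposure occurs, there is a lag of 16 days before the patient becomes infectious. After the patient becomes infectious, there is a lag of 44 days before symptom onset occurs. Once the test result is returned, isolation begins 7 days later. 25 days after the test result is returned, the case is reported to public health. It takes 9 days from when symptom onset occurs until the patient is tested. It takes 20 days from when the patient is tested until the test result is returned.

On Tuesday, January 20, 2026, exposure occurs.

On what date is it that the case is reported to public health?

Exposure occurs: Jan 20, 2026.
The patient becomes infectious: Jan 20, 2026 + 16 days = Feb 5, 2026.
Symptom onset occurs: Feb 5, 2026 + 44 days = Mar 21, 2026.
The patient is tested: Mar 21, 2026 + 9 days = Mar 30, 2026.
The test result is returned: Mar 30, 2026 + 20 days = Apr 19, 2026.
The case is reported to public health: Apr 19, 2026 + 25 days = May 14, 2026.

Thursday, May 14, 2026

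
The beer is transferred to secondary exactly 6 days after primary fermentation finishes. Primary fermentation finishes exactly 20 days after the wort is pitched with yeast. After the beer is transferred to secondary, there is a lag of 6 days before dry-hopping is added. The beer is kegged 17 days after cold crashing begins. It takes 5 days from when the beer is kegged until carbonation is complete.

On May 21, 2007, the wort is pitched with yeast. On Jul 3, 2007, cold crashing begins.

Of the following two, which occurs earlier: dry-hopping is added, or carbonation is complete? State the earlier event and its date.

Dry-hopping is added — Jun 22, 2007

The wort is pitched with yeast: May 21, 2007.
Primary fermentation finishes: May 21, 2007 + 20 days = Jun 10, 2007.
The beer is transferred to secondary: Jun 10, 2007 + 6 days = Jun 16, 2007.
Dry-hopping is added: Jun 16, 2007 + 6 days = Jun 22, 2007.
Cold crashing begins: Jul 3, 2007.
The beer is kegged: Jul 3, 2007 + 17 days = Jul 20, 2007.
Carbonation is complete: Jul 20, 2007 + 5 days = Jul 25, 2007.
Comparing: dry-hopping is added on Jun 22, 2007 vs carbonation is complete on Jul 25, 2007. Earlier: dry-hopping is added.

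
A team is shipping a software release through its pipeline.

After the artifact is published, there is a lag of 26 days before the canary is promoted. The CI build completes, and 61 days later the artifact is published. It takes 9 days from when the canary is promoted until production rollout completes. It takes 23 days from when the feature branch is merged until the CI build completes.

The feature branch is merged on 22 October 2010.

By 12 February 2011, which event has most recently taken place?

The canary is promoted

The feature branch is merged: Oct 22, 2010.
The CI build completes: Oct 22, 2010 + 23 days = Nov 14, 2010.
The artifact is published: Nov 14, 2010 + 61 days = Jan 14, 2011.
The canary is promoted: Jan 14, 2011 + 26 days = Feb 9, 2011.
Production rollout completes: Feb 9, 2011 + 9 days = Feb 18, 2011.
Feb 12, 2011 falls between when the canary is promoted (Feb 9, 2011) and when production rollout completes (Feb 18, 2011).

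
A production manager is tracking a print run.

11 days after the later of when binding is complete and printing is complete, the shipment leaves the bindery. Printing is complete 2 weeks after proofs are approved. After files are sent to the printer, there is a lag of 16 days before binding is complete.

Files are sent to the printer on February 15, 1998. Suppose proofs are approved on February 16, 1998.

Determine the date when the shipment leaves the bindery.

March 14, 1998

Files are sent to the printer: Feb 15, 1998.
Binding is complete: Feb 15, 1998 + 16 days = Mar 3, 1998.
Proofs are approved: Feb 16, 1998.
Printing is complete: Feb 16, 1998 + 2 weeks = Mar 2, 1998.
Both prerequisites met — binding is complete (Mar 3, 1998), printing is complete (Mar 2, 1998); the later is Mar 3, 1998.
The shipment leaves the bindery: Mar 3, 1998 + 11 days = Mar 14, 1998.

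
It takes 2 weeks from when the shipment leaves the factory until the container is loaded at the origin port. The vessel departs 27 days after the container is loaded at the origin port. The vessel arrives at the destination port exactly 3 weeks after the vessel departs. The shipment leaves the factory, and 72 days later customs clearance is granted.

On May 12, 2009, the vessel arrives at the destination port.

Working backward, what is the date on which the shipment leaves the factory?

The vessel arrives at the destination port: May 12, 2009.
The vessel departs: May 12, 2009 − 3 weeks = Apr 21, 2009.
The container is loaded at the origin port: Apr 21, 2009 − 27 days = Mar 25, 2009.
The shipment leaves the factory: Mar 25, 2009 − 2 weeks = Mar 11, 2009.

March 11, 2009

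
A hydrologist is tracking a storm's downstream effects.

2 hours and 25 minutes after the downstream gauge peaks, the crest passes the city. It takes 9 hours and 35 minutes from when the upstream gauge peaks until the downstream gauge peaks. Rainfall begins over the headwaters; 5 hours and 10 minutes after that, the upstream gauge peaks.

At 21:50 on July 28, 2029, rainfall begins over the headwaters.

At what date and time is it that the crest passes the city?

15:00 on July 29, 2029

Rainfall begins over the headwaters: 21:50 Jul 28, 2029.
The upstream gauge peaks: 21:50 Jul 28, 2029 + 5h10m = 03:00 Jul 29, 2029.
The downstream gauge peaks: 03:00 Jul 29, 2029 + 9h35m = 12:35 Jul 29, 2029.
The crest passes the city: 12:35 Jul 29, 2029 + 2h25m = 15:00 Jul 29, 2029.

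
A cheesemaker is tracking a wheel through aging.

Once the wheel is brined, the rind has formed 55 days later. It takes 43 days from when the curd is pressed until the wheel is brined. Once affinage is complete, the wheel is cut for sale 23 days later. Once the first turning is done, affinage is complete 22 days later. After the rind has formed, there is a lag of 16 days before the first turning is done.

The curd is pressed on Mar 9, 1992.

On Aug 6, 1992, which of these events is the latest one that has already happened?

Affinage is complete

The curd is pressed: Mar 9, 1992.
The wheel is brined: Mar 9, 1992 + 43 days = Apr 21, 1992.
The rind has formed: Apr 21, 1992 + 55 days = Jun 15, 1992.
The first turning is done: Jun 15, 1992 + 16 days = Jul 1, 1992.
Affinage is complete: Jul 1, 1992 + 22 days = Jul 23, 1992.
The wheel is cut for sale: Jul 23, 1992 + 23 days = Aug 15, 1992.
Aug 6, 1992 falls between when affinage is complete (Jul 23, 1992) and when the wheel is cut for sale (Aug 15, 1992).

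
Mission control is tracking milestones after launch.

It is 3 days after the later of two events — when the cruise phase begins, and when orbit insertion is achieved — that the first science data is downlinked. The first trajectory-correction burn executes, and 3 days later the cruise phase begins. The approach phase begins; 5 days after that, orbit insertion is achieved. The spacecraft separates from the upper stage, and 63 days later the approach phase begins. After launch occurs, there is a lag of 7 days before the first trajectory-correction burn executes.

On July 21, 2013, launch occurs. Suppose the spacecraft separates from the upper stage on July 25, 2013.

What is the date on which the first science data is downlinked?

October 4, 2013

Launch occurs: Jul 21, 2013.
The first trajectory-correction burn executes: Jul 21, 2013 + 7 days = Jul 28, 2013.
The cruise phase begins: Jul 28, 2013 + 3 days = Jul 31, 2013.
The spacecraft separates from the upper stage: Jul 25, 2013.
The approach phase begins: Jul 25, 2013 + 63 days = Sep 26, 2013.
Orbit insertion is achieved: Sep 26, 2013 + 5 days = Oct 1, 2013.
Both prerequisites met — the cruise phase begins (Jul 31, 2013), orbit insertion is achieved (Oct 1, 2013); the later is Oct 1, 2013.
The first science data is downlinked: Oct 1, 2013 + 3 days = Oct 4, 2013.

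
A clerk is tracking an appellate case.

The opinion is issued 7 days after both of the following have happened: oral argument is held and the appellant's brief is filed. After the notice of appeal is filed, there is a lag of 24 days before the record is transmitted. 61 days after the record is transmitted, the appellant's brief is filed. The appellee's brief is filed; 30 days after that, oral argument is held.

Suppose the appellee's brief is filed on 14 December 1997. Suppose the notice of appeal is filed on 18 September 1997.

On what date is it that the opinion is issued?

The appellee's brief is filed: Dec 14, 1997.
Oral argument is held: Dec 14, 1997 + 30 days = Jan 13, 1998.
The notice of appeal is filed: Sep 18, 1997.
The record is transmitted: Sep 18, 1997 + 24 days = Oct 12, 1997.
The appellant's brief is filed: Oct 12, 1997 + 61 days = Dec 12, 1997.
Both prerequisites met — oral argument is held (Jan 13, 1998), the appellant's brief is filed (Dec 12, 1997); the later is Jan 13, 1998.
The opinion is issued: Jan 13, 1998 + 7 days = Jan 20, 1998.

20 January 1998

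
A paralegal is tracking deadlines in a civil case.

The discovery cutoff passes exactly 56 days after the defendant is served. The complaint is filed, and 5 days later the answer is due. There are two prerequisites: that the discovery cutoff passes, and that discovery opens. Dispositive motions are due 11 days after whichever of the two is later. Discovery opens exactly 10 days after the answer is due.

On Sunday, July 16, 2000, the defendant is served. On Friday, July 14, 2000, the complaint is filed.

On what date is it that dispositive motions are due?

The defendant is served: Jul 16, 2000.
The discovery cutoff passes: Jul 16, 2000 + 56 days = Sep 10, 2000.
The complaint is filed: Jul 14, 2000.
The answer is due: Jul 14, 2000 + 5 days = Jul 19, 2000.
Discovery opens: Jul 19, 2000 + 10 days = Jul 29, 2000.
Both prerequisites met — the discovery cutoff passes (Sep 10, 2000), discovery opens (Jul 29, 2000); the later is Sep 10, 2000.
Dispositive motions are due: Sep 10, 2000 + 11 days = Sep 21, 2000.

Thursday, September 21, 2000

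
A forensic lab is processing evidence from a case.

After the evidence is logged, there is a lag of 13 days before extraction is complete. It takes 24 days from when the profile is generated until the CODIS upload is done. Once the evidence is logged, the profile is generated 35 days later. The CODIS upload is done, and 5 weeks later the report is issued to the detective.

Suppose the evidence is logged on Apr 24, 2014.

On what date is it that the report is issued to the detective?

The evidence is logged: Apr 24, 2014.
The profile is generated: Apr 24, 2014 + 35 days = May 29, 2014.
The CODIS upload is done: May 29, 2014 + 24 days = Jun 22, 2014.
The report is issued to the detective: Jun 22, 2014 + 5 weeks = Jul 27, 2014.

Jul 27, 2014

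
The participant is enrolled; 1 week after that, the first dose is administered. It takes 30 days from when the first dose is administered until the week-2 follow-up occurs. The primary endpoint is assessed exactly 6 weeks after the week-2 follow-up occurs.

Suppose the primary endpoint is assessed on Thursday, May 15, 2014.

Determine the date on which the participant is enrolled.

The primary endpoint is assessed: May 15, 2014.
The week-2 follow-up occurs: May 15, 2014 − 6 weeks = Apr 3, 2014.
The first dose is administered: Apr 3, 2014 − 30 days = Mar 4, 2014.
The participant is enrolled: Mar 4, 2014 − 1 week = Feb 25, 2014.

Tuesday, February 25, 2014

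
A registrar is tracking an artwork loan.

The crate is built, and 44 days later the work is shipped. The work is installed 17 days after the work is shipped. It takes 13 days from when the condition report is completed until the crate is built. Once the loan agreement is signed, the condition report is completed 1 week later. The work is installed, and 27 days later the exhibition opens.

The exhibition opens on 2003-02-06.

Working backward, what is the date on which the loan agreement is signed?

The exhibition opens: Feb 6, 2003.
The work is installed: Feb 6, 2003 − 27 days = Jan 10, 2003.
The work is shipped: Jan 10, 2003 − 17 days = Dec 24, 2002.
The crate is built: Dec 24, 2002 − 44 days = Nov 10, 2002.
The condition report is completed: Nov 10, 2002 − 13 days = Oct 28, 2002.
The loan agreement is signed: Oct 28, 2002 − 1 week = Oct 21, 2002.

2002-10-21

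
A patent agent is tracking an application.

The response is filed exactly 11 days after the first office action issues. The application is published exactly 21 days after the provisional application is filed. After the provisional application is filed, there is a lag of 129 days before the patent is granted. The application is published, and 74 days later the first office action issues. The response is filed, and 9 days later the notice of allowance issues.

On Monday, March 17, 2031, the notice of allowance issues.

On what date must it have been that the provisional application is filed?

Friday, November 22, 2030

The notice of allowance issues: Mar 17, 2031.
The response is filed: Mar 17, 2031 − 9 days = Mar 8, 2031.
The first office action issues: Mar 8, 2031 − 11 days = Feb 25, 2031.
The application is published: Feb 25, 2031 − 74 days = Dec 13, 2030.
The provisional application is filed: Dec 13, 2030 − 21 days = Nov 22, 2030.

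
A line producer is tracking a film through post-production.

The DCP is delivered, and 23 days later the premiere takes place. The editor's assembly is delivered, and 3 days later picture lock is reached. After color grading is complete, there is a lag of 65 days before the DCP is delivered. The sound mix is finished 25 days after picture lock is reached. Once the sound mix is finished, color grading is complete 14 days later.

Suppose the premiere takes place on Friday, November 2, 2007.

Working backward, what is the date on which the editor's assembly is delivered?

Monday, June 25, 2007

The premiere takes place: Nov 2, 2007.
The DCP is delivered: Nov 2, 2007 − 23 days = Oct 10, 2007.
Color grading is complete: Oct 10, 2007 − 65 days = Aug 6, 2007.
The sound mix is finished: Aug 6, 2007 − 14 days = Jul 23, 2007.
Picture lock is reached: Jul 23, 2007 − 25 days = Jun 28, 2007.
The editor's assembly is delivered: Jun 28, 2007 − 3 days = Jun 25, 2007.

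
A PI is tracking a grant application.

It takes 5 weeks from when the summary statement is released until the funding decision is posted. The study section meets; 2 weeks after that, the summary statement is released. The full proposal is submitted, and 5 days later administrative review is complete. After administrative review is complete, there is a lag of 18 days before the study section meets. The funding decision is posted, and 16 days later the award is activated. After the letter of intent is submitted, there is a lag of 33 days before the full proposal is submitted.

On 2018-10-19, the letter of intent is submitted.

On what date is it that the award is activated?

The letter of intent is submitted: Oct 19, 2018.
The full proposal is submitted: Oct 19, 2018 + 33 days = Nov 21, 2018.
Administrative review is complete: Nov 21, 2018 + 5 days = Nov 26, 2018.
The study section meets: Nov 26, 2018 + 18 days = Dec 14, 2018.
The summary statement is released: Dec 14, 2018 + 2 weeks = Dec 28, 2018.
The funding decision is posted: Dec 28, 2018 + 5 weeks = Feb 1, 2019.
The award is activated: Feb 1, 2019 + 16 days = Feb 17, 2019.

2019-02-17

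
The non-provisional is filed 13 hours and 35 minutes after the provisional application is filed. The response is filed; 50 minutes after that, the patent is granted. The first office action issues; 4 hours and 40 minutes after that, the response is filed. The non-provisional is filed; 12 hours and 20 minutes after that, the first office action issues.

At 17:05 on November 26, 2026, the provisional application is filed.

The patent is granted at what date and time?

00:30 on November 28, 2026

The provisional application is filed: 17:05 Nov 26, 2026.
The non-provisional is filed: 17:05 Nov 26, 2026 + 13h35m = 06:40 Nov 27, 2026.
The first office action issues: 06:40 Nov 27, 2026 + 12h20m = 19:00 Nov 27, 2026.
The response is filed: 19:00 Nov 27, 2026 + 4h40m = 23:40 Nov 27, 2026.
The patent is granted: 23:40 Nov 27, 2026 + 50m = 00:30 Nov 28, 2026.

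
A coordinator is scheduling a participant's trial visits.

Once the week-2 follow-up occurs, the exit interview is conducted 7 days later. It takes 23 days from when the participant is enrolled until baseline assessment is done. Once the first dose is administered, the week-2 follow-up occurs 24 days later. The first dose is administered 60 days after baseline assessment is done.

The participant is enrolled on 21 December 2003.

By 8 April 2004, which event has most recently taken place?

The week-2 follow-up occurs

The participant is enrolled: Dec 21, 2003.
Baseline assessment is done: Dec 21, 2003 + 23 days = Jan 13, 2004.
The first dose is administered: Jan 13, 2004 + 60 days = Mar 13, 2004.
The week-2 follow-up occurs: Mar 13, 2004 + 24 days = Apr 6, 2004.
The exit interview is conducted: Apr 6, 2004 + 7 days = Apr 13, 2004.
Apr 8, 2004 falls between when the week-2 follow-up occurs (Apr 6, 2004) and when the exit interview is conducted (Apr 13, 2004).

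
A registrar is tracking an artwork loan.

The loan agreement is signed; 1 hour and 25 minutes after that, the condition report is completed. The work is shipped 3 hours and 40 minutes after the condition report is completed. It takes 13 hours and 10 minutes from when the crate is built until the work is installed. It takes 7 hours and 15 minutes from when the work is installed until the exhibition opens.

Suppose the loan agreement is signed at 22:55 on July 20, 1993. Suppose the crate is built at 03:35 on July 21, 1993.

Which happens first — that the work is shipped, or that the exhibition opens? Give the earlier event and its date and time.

The loan agreement is signed: 22:55 Jul 20, 1993.
The condition report is completed: 22:55 Jul 20, 1993 + 1h25m = 00:20 Jul 21, 1993.
The work is shipped: 00:20 Jul 21, 1993 + 3h40m = 04:00 Jul 21, 1993.
The crate is built: 03:35 Jul 21, 1993.
The work is installed: 03:35 Jul 21, 1993 + 13h10m = 16:45 Jul 21, 1993.
The exhibition opens: 16:45 Jul 21, 1993 + 7h15m = 00:00 Jul 22, 1993.
Comparing: the work is shipped at 04:00 Jul 21, 1993 vs the exhibition opens at 00:00 Jul 22, 1993. Earlier: the work is shipped.

The work is shipped — 04:00 on July 21, 1993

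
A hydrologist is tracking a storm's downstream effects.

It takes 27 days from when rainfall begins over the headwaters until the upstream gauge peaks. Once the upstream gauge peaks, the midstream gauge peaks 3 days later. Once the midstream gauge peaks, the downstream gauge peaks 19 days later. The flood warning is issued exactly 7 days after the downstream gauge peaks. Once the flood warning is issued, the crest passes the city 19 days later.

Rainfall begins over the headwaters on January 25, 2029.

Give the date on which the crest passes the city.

April 10, 2029

Rainfall begins over the headwaters: Jan 25, 2029.
The upstream gauge peaks: Jan 25, 2029 + 27 days = Feb 21, 2029.
The midstream gauge peaks: Feb 21, 2029 + 3 days = Feb 24, 2029.
The downstream gauge peaks: Feb 24, 2029 + 19 days = Mar 15, 2029.
The flood warning is issued: Mar 15, 2029 + 7 days = Mar 22, 2029.
The crest passes the city: Mar 22, 2029 + 19 days = Apr 10, 2029.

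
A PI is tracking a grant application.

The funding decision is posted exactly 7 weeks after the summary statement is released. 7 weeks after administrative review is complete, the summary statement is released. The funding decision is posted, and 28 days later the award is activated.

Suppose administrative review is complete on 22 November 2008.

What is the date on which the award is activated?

28 March 2009

Administrative review is complete: Nov 22, 2008.
The summary statement is released: Nov 22, 2008 + 7 weeks = Jan 10, 2009.
The funding decision is posted: Jan 10, 2009 + 7 weeks = Feb 28, 2009.
The award is activated: Feb 28, 2009 + 28 days = Mar 28, 2009.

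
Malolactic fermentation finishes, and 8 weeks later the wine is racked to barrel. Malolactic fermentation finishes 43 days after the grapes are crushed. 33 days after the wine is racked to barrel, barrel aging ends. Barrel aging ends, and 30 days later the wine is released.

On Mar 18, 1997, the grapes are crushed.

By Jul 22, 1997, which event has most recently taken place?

The grapes are crushed: Mar 18, 1997.
Malolactic fermentation finishes: Mar 18, 1997 + 43 days = Apr 30, 1997.
The wine is racked to barrel: Apr 30, 1997 + 8 weeks = Jun 25, 1997.
Barrel aging ends: Jun 25, 1997 + 33 days = Jul 28, 1997.
The wine is released: Jul 28, 1997 + 30 days = Aug 27, 1997.
Jul 22, 1997 falls between when the wine is racked to barrel (Jun 25, 1997) and when barrel aging ends (Jul 28, 1997).

The wine is racked to barrel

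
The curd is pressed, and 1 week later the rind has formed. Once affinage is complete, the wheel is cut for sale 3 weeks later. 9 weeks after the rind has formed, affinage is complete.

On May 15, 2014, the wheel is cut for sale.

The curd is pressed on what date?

The wheel is cut for sale: May 15, 2014.
Affinage is complete: May 15, 2014 − 3 weeks = Apr 24, 2014.
The rind has formed: Apr 24, 2014 − 9 weeks = Feb 20, 2014.
The curd is pressed: Feb 20, 2014 − 1 week = Feb 13, 2014.

Feb 13, 2014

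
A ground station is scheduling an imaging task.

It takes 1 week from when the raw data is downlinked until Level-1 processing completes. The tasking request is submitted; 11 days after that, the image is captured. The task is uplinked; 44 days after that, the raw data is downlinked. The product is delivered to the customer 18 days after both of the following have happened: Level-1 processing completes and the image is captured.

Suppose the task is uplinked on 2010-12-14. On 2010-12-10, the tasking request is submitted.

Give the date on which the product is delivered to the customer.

The task is uplinked: Dec 14, 2010.
The raw data is downlinked: Dec 14, 2010 + 44 days = Jan 27, 2011.
Level-1 processing completes: Jan 27, 2011 + 1 week = Feb 3, 2011.
The tasking request is submitted: Dec 10, 2010.
The image is captured: Dec 10, 2010 + 11 days = Dec 21, 2010.
Both prerequisites met — Level-1 processing completes (Feb 3, 2011), the image is captured (Dec 21, 2010); the later is Feb 3, 2011.
The product is delivered to the customer: Feb 3, 2011 + 18 days = Feb 21, 2011.

2011-02-21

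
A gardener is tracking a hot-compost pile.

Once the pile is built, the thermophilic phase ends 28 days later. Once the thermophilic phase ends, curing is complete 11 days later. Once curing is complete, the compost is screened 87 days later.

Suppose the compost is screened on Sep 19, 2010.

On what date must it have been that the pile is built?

The compost is screened: Sep 19, 2010.
Curing is complete: Sep 19, 2010 − 87 days = Jun 24, 2010.
The thermophilic phase ends: Jun 24, 2010 − 11 days = Jun 13, 2010.
The pile is built: Jun 13, 2010 − 28 days = May 16, 2010.

May 16, 2010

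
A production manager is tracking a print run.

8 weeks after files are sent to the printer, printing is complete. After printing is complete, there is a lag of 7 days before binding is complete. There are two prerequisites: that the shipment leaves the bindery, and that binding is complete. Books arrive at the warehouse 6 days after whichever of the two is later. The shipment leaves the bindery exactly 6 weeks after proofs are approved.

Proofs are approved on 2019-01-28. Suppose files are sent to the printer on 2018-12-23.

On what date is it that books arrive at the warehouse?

Proofs are approved: Jan 28, 2019.
The shipment leaves the bindery: Jan 28, 2019 + 6 weeks = Mar 11, 2019.
Files are sent to the printer: Dec 23, 2018.
Printing is complete: Dec 23, 2018 + 8 weeks = Feb 17, 2019.
Binding is complete: Feb 17, 2019 + 7 days = Feb 24, 2019.
Both prerequisites met — the shipment leaves the bindery (Mar 11, 2019), binding is complete (Feb 24, 2019); the later is Mar 11, 2019.
Books arrive at the warehouse: Mar 11, 2019 + 6 days = Mar 17, 2019.

2019-03-17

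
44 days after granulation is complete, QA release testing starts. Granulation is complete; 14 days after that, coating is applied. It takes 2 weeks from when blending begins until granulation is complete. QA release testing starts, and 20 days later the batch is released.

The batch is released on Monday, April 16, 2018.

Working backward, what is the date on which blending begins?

Sunday, January 28, 2018

The batch is released: Apr 16, 2018.
QA release testing starts: Apr 16, 2018 − 20 days = Mar 27, 2018.
Granulation is complete: Mar 27, 2018 − 44 days = Feb 11, 2018.
Blending begins: Feb 11, 2018 − 2 weeks = Jan 28, 2018.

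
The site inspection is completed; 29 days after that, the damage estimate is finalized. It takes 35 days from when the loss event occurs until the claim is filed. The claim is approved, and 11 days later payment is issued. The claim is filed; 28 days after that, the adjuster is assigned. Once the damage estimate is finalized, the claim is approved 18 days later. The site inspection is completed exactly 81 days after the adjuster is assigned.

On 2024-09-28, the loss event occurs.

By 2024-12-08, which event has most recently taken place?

The adjuster is assigned

The loss event occurs: Sep 28, 2024.
The claim is filed: Sep 28, 2024 + 35 days = Nov 2, 2024.
The adjuster is assigned: Nov 2, 2024 + 28 days = Nov 30, 2024.
The site inspection is completed: Nov 30, 2024 + 81 days = Feb 19, 2025.
The damage estimate is finalized: Feb 19, 2025 + 29 days = Mar 20, 2025.
The claim is approved: Mar 20, 2025 + 18 days = Apr 7, 2025.
Payment is issued: Apr 7, 2025 + 11 days = Apr 18, 2025.
Dec 8, 2024 falls between when the adjuster is assigned (Nov 30, 2024) and when the site inspection is completed (Feb 19, 2025).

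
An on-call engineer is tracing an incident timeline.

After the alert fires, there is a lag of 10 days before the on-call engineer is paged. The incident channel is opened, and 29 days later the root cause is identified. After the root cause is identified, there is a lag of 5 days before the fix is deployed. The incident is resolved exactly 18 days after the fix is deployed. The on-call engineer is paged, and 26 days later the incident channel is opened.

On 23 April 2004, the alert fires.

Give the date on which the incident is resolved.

20 July 2004

The alert fires: Apr 23, 2004.
The on-call engineer is paged: Apr 23, 2004 + 10 days = May 3, 2004.
The incident channel is opened: May 3, 2004 + 26 days = May 29, 2004.
The root cause is identified: May 29, 2004 + 29 days = Jun 27, 2004.
The fix is deployed: Jun 27, 2004 + 5 days = Jul 2, 2004.
The incident is resolved: Jul 2, 2004 + 18 days = Jul 20, 2004.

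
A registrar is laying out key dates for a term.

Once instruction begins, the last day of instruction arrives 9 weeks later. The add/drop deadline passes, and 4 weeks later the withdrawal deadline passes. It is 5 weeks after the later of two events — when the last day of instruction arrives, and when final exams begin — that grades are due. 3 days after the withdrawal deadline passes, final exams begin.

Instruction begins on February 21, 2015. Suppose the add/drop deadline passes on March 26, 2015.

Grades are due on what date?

Instruction begins: Feb 21, 2015.
The last day of instruction arrives: Feb 21, 2015 + 9 weeks = Apr 25, 2015.
The add/drop deadline passes: Mar 26, 2015.
The withdrawal deadline passes: Mar 26, 2015 + 4 weeks = Apr 23, 2015.
Final exams begin: Apr 23, 2015 + 3 days = Apr 26, 2015.
Both prerequisites met — the last day of instruction arrives (Apr 25, 2015), final exams begin (Apr 26, 2015); the later is Apr 26, 2015.
Grades are due: Apr 26, 2015 + 5 weeks = May 31, 2015.

May 31, 2015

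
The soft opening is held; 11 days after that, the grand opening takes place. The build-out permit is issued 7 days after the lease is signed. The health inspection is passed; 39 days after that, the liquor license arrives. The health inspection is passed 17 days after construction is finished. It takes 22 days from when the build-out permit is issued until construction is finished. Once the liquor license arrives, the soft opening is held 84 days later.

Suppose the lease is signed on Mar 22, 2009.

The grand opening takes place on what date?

The lease is signed: Mar 22, 2009.
The build-out permit is issued: Mar 22, 2009 + 7 days = Mar 29, 2009.
Construction is finished: Mar 29, 2009 + 22 days = Apr 20, 2009.
The health inspection is passed: Apr 20, 2009 + 17 days = May 7, 2009.
The liquor license arrives: May 7, 2009 + 39 days = Jun 15, 2009.
The soft opening is held: Jun 15, 2009 + 84 days = Sep 7, 2009.
The grand opening takes place: Sep 7, 2009 + 11 days = Sep 18, 2009.

Sep 18, 2009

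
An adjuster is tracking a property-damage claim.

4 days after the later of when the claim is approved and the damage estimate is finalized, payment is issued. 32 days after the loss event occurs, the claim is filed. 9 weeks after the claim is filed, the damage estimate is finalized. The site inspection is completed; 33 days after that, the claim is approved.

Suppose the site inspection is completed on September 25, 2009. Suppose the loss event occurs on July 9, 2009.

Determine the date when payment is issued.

The site inspection is completed: Sep 25, 2009.
The claim is approved: Sep 25, 2009 + 33 days = Oct 28, 2009.
The loss event occurs: Jul 9, 2009.
The claim is filed: Jul 9, 2009 + 32 days = Aug 10, 2009.
The damage estimate is finalized: Aug 10, 2009 + 9 weeks = Oct 12, 2009.
Both prerequisites met — the claim is approved (Oct 28, 2009), the damage estimate is finalized (Oct 12, 2009); the later is Oct 28, 2009.
Payment is issued: Oct 28, 2009 + 4 days = Nov 1, 2009.

November 1, 2009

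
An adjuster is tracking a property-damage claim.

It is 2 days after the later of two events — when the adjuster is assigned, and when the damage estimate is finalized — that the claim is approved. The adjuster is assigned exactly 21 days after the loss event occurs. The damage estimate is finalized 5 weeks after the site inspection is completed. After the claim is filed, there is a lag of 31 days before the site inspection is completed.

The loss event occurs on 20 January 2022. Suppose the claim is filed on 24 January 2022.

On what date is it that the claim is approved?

The loss event occurs: Jan 20, 2022.
The adjuster is assigned: Jan 20, 2022 + 21 days = Feb 10, 2022.
The claim is filed: Jan 24, 2022.
The site inspection is completed: Jan 24, 2022 + 31 days = Feb 24, 2022.
The damage estimate is finalized: Feb 24, 2022 + 5 weeks = Mar 31, 2022.
Both prerequisites met — the adjuster is assigned (Feb 10, 2022), the damage estimate is finalized (Mar 31, 2022); the later is Mar 31, 2022.
The claim is approved: Mar 31, 2022 + 2 days = Apr 2, 2022.

2 April 2022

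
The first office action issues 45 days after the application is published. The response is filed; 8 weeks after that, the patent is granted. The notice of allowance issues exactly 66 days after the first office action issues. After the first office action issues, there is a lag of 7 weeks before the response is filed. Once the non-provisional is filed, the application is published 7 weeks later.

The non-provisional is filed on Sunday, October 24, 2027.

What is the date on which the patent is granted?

The non-provisional is filed: Oct 24, 2027.
The application is published: Oct 24, 2027 + 7 weeks = Dec 12, 2027.
The first office action issues: Dec 12, 2027 + 45 days = Jan 26, 2028.
The response is filed: Jan 26, 2028 + 7 weeks = Mar 15, 2028.
The patent is granted: Mar 15, 2028 + 8 weeks = May 10, 2028.

Wednesday, May 10, 2028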